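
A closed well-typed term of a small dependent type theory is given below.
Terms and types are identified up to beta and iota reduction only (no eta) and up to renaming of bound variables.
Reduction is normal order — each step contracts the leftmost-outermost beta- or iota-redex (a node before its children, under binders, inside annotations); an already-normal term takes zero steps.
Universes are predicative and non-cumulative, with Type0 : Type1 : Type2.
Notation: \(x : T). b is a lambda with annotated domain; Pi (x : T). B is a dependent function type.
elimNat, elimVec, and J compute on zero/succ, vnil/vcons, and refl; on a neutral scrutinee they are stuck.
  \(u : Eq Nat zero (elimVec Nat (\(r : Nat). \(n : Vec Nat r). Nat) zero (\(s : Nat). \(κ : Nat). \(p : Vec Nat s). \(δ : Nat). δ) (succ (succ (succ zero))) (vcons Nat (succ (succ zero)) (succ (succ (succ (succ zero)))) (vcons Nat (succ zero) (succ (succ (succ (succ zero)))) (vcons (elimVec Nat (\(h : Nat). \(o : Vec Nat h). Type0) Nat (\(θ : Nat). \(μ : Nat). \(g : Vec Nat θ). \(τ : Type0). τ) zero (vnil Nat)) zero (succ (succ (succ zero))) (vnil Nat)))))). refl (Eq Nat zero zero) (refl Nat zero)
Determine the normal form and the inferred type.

reduced normal form:
  \(u : Eq Nat zero zero). refl (Eq Nat zero zero) (refl Nat zero)
inferred type:
  Pi (u : Eq Nat zero zero). Eq (Eq Nat zero zero) (refl Nat zero) (refl Nat zero)
observation: contracting an elimVec iota-redex first, the term normalizes in 16 steps.


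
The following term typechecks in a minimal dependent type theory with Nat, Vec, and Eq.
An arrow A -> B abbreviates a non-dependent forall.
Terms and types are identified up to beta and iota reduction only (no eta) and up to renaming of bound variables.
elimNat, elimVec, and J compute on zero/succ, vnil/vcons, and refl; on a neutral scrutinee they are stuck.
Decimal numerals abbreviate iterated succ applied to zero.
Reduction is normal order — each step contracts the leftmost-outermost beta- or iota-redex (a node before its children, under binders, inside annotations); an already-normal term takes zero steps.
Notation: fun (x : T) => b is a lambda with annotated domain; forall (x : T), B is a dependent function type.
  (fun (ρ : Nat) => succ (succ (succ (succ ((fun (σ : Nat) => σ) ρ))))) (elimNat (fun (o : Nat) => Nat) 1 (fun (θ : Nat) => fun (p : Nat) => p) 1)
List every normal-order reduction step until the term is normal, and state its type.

normal-order reduction:
  (fun (ρ : Nat) => succ (succ (succ (succ ((fun (σ : Nat) => σ) ρ))))) (elimNat (fun (o : Nat) => Nat) 1 (fun (θ : Nat) => fun (p : Nat) => p) 1)
  ~> succ (succ (succ (succ ((fun (ρ : Nat) => ρ) (elimNat (fun (σ : Nat) => Nat) 1 (fun (o : Nat) => fun (θ : Nat) => θ) 1)))))
  ~> succ (succ (succ (succ (elimNat (fun (ρ : Nat) => Nat) 1 (fun (σ : Nat) => fun (o : Nat) => o) 1))))
  ~> succ (succ (succ (succ ((fun (ρ : Nat) => fun (σ : Nat) => σ) 0 (elimNat (fun (o : Nat) => Nat) 1 (fun (θ : Nat) => fun (p : Nat) => p) 0)))))
  ~> succ (succ (succ (succ ((fun (ρ : Nat) => ρ) (elimNat (fun (σ : Nat) => Nat) 1 (fun (o : Nat) => fun (θ : Nat) => θ) 0)))))
  ~> succ (succ (succ (succ (elimNat (fun (ρ : Nat) => Nat) 1 (fun (σ : Nat) => fun (o : Nat) => o) 0))))
  ~> 5
inferred type:
  Nat


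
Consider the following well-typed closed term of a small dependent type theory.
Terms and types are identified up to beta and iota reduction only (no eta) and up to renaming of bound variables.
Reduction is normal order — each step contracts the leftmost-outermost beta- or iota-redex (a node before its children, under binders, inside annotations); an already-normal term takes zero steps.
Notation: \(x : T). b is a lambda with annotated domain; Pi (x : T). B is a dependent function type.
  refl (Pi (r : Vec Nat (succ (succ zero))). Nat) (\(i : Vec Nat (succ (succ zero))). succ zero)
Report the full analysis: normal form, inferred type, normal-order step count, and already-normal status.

reduced normal form:
  refl (Pi (r : Vec Nat (succ (succ zero))). Nat) (\(i : Vec Nat (succ (succ zero))). succ zero)
inferred type:
  Eq (Pi (r : Vec Nat (succ (succ zero))). Nat) (\(i : Vec Nat (succ (succ zero))). succ zero) (\(ν : Vec Nat (succ (succ zero))). succ zero)
reduction steps (normal order): 0
term was already normal: yes


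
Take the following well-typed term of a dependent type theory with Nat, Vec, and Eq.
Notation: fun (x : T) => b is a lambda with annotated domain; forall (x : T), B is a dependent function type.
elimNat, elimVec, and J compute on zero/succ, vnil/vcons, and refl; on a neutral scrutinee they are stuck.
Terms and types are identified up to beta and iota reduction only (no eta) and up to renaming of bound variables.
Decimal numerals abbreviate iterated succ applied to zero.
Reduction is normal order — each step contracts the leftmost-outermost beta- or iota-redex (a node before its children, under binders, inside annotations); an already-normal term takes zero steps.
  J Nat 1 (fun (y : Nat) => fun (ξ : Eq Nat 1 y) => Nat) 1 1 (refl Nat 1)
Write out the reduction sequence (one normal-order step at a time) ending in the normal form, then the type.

reduction (normal order):
  J Nat 1 (fun (y : Nat) => fun (ξ : Eq Nat 1 y) => Nat) 1 1 (refl Nat 1)
  ~> 1
inferred type:
  Nat


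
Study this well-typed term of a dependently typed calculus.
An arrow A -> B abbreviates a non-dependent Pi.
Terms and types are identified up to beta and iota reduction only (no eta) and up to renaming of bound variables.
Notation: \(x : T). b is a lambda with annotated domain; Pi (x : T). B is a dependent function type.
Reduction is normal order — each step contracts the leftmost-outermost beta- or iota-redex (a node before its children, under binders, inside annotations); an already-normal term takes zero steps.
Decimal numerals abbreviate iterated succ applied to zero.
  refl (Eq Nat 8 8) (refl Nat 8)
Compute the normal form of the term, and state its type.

resulting normal form:
  refl (Eq Nat 8 8) (refl Nat 8)
the term's type:
  Eq (Eq Nat 8 8) (refl Nat 8) (refl Nat 8)
observation: the term is already in normal form.


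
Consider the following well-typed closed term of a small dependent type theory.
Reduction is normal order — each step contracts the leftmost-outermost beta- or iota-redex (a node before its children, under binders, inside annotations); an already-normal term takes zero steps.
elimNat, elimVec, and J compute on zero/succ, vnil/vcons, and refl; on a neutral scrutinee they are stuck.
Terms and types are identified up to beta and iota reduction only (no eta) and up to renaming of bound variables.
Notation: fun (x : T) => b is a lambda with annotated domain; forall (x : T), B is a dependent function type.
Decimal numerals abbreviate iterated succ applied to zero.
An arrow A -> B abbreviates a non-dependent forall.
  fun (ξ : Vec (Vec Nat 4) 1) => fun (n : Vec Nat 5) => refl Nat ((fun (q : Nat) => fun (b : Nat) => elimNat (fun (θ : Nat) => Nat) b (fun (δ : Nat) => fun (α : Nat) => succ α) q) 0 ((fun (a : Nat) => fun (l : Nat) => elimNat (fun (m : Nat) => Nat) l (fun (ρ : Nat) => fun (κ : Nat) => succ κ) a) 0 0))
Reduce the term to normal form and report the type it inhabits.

normal form:
  fun (ξ : Vec (Vec Nat 4) 1) => fun (n : Vec Nat 5) => refl Nat 0
type:
  Vec (Vec Nat 4) 1 -> Vec Nat 5 -> Eq Nat 0 0
observation: 6 normal-order steps normalize the term, beginning with a beta-redex.


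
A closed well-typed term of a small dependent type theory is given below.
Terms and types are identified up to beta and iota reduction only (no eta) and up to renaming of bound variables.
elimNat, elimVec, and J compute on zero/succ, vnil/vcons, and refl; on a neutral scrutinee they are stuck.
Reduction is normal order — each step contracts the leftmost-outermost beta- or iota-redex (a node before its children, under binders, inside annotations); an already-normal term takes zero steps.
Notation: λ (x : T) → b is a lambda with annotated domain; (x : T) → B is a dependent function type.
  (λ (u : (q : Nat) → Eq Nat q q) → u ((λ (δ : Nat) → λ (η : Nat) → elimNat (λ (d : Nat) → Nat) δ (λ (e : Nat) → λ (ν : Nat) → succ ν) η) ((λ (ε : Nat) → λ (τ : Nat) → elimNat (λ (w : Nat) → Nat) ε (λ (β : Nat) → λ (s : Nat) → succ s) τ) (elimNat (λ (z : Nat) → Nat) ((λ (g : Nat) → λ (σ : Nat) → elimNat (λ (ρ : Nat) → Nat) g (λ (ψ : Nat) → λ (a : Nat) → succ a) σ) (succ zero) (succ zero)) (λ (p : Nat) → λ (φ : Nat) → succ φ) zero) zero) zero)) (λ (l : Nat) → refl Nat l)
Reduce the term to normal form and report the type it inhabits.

resulting normal form:
  refl Nat (succ (succ zero))
type:
  Eq Nat (succ (succ zero)) (succ (succ zero))


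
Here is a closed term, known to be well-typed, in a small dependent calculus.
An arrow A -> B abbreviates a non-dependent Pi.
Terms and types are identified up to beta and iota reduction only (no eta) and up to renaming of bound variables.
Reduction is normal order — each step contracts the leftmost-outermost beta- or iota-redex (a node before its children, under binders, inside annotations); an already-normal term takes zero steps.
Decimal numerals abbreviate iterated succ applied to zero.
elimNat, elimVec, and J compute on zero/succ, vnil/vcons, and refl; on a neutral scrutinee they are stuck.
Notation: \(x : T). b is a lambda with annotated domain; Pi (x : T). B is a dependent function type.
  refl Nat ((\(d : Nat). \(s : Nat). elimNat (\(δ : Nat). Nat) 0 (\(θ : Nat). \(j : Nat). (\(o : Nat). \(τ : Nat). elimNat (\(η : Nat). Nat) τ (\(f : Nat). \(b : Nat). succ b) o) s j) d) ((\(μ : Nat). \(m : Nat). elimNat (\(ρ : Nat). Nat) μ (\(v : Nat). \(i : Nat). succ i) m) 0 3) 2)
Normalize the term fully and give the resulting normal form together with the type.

reduced normal form:
  refl Nat 6
inferred type:
  Eq Nat 6 6


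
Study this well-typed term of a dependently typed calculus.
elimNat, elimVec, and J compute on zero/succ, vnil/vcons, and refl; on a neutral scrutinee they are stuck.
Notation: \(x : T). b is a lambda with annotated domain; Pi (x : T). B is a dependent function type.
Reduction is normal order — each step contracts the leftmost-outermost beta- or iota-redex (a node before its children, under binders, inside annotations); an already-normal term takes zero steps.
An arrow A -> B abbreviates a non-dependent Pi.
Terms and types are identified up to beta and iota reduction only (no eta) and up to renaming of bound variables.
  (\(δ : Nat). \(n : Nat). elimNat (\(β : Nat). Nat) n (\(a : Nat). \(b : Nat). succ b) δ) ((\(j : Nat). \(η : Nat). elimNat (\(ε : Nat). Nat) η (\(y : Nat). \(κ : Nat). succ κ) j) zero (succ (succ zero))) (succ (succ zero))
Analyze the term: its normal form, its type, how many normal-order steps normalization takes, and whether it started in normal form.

normal form:
  succ (succ (succ (succ zero)))
type:
  Nat
normal-order step count: 12
started in normal form: no
first redex: a beta-redex


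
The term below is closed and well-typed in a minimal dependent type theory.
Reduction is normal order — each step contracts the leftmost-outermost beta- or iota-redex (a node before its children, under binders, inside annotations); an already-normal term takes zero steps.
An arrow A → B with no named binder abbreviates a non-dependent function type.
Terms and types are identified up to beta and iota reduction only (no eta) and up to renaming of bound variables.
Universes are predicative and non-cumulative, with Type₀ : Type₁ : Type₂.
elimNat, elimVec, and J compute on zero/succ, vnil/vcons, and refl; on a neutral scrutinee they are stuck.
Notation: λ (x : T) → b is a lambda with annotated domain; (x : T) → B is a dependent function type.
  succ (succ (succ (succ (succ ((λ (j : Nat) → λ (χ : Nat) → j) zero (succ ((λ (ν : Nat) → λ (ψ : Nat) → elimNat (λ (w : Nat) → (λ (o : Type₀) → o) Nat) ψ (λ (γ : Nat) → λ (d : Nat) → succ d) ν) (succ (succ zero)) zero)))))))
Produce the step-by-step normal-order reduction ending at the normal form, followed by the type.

normal-order reduction:
  succ (succ (succ (succ (succ ((λ (j : Nat) → λ (χ : Nat) → j) zero (succ ((λ (ν : Nat) → λ (ψ : Nat) → elimNat (λ (w : Nat) → (λ (o : Type₀) → o) Nat) ψ (λ (γ : Nat) → λ (d : Nat) → succ d) ν) (succ (succ zero)) zero)))))))
  ~> succ (succ (succ (succ (succ ((λ (j : Nat) → zero) (succ ((λ (χ : Nat) → λ (ν : Nat) → elimNat (λ (ψ : Nat) → (λ (w : Type₀) → w) Nat) ν (λ (o : Nat) → λ (γ : Nat) → succ γ) χ) (succ (succ zero)) zero)))))))
  ~> succ (succ (succ (succ (succ zero))))
the term's type:
  Nat


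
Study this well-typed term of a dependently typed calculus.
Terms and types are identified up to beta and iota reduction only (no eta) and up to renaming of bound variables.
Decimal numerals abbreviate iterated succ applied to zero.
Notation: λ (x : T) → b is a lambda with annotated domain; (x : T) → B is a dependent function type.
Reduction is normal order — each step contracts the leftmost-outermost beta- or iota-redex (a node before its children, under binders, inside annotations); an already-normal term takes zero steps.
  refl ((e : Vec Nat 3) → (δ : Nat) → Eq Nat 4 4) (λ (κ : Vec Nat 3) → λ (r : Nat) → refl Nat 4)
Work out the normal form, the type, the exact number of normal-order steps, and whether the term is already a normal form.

resulting normal form:
  refl ((e : Vec Nat 3) → (δ : Nat) → Eq Nat 4 4) (λ (κ : Vec Nat 3) → λ (r : Nat) → refl Nat 4)
the term's type:
  Eq ((e : Vec Nat 3) → (δ : Nat) → Eq Nat 4 4) (λ (κ : Vec Nat 3) → λ (r : Nat) → refl Nat 4) (λ (s : Vec Nat 3) → λ (φ : Nat) → refl Nat 4)
steps to reach normal form (normal order): 0
started in normal form: yes


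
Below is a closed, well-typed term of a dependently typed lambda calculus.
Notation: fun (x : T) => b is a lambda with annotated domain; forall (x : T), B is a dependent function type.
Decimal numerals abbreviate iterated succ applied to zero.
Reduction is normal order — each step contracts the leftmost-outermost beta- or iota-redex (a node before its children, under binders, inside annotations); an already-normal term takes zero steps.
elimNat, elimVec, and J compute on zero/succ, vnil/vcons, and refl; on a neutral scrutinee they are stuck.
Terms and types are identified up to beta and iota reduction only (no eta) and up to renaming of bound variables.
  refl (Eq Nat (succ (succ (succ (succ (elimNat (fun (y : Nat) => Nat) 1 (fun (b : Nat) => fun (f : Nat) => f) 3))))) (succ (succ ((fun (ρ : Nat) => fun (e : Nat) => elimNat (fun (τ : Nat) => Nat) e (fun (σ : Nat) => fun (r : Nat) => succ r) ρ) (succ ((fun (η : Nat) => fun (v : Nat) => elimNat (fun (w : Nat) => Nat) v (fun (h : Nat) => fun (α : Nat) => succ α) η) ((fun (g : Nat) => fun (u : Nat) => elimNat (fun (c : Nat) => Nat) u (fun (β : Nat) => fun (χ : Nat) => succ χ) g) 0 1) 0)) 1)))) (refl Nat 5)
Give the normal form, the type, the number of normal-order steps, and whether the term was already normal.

resulting normal form:
  refl (Eq Nat 5 5) (refl Nat 5)
type:
  Eq (Eq Nat 5 5) (refl Nat 5) (refl Nat 5)
normal-order step count: 28
started in normal form: no
first redex: an elimNat iota-redex


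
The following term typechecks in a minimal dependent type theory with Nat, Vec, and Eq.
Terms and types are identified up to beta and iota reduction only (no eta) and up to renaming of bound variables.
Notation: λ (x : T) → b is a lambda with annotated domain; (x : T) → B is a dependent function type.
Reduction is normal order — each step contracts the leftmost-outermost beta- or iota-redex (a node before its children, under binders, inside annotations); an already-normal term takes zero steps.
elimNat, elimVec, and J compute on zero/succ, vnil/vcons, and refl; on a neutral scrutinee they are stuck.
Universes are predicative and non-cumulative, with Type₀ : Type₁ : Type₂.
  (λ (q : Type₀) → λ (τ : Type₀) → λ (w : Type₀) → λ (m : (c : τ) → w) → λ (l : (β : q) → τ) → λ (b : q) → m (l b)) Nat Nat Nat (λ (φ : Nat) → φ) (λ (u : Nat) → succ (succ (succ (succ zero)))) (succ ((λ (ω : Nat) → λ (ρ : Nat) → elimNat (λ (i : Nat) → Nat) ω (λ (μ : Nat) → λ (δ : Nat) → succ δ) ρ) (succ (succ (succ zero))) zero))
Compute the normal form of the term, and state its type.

reduced normal form:
  succ (succ (succ (succ zero)))
type:
  Nat
observation: 8 normal-order steps separate the term from its normal form.


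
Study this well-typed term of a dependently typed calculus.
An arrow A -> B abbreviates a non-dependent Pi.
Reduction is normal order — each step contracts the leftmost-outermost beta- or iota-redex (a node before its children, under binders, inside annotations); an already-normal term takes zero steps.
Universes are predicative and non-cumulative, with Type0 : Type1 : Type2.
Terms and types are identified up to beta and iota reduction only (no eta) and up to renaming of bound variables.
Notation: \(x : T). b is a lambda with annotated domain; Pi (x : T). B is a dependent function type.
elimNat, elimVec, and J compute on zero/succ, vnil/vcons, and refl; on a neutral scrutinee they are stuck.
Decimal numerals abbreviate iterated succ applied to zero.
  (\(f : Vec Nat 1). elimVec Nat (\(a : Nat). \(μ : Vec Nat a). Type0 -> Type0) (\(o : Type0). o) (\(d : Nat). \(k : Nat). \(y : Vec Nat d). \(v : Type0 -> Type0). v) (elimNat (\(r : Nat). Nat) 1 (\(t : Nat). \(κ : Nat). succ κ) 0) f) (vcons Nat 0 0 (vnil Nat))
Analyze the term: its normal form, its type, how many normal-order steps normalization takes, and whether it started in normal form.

reduced normal form:
  \(f : Type0). f
inferred type:
  Type0 -> Type0
reduction steps (normal order): 7
term was already normal: no
first contracted redex: a beta-redex


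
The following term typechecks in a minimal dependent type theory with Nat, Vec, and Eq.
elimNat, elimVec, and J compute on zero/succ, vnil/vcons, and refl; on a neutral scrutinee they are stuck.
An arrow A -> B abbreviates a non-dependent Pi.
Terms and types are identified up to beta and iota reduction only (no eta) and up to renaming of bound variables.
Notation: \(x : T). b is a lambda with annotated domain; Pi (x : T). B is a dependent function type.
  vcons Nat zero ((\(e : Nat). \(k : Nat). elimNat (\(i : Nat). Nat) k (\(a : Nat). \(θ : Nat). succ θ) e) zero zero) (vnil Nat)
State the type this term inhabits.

the term's type:
  Vec Nat (succ zero)


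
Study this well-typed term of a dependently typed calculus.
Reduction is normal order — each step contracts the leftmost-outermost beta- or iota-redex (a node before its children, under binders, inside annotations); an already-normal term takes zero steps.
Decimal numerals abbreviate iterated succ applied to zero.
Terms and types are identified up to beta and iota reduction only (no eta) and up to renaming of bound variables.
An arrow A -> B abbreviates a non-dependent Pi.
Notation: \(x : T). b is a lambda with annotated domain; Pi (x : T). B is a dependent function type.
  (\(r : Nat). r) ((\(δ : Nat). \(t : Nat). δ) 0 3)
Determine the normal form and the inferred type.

resulting normal form:
  0
inferred type:
  Nat


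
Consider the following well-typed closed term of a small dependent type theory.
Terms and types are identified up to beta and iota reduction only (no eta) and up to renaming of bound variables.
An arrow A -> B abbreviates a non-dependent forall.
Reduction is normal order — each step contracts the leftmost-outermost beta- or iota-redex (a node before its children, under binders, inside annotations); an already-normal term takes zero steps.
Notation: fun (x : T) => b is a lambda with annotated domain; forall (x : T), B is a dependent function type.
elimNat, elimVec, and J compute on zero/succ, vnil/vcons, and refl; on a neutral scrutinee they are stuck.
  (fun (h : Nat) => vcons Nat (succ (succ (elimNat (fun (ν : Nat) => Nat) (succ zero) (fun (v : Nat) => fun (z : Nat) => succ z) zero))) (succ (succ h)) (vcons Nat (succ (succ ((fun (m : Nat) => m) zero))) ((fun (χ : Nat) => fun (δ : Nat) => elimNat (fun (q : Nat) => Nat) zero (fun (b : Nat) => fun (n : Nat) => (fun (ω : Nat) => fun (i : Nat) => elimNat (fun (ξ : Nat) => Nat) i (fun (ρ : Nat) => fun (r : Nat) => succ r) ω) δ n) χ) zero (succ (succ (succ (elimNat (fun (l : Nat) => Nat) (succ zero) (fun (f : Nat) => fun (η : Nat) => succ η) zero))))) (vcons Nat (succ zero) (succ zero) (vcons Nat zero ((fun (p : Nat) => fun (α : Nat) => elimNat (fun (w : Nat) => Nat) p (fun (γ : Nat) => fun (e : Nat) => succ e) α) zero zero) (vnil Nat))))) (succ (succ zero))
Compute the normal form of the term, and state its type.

resulting normal form:
  vcons Nat (succ (succ (succ zero))) (succ (succ (succ (succ zero)))) (vcons Nat (succ (succ zero)) zero (vcons Nat (succ zero) (succ zero) (vcons Nat zero zero (vnil Nat))))
the term's type:
  Vec Nat (succ (succ (succ (succ zero))))
observation: contracting a beta-redex first, the term normalizes in 9 steps.


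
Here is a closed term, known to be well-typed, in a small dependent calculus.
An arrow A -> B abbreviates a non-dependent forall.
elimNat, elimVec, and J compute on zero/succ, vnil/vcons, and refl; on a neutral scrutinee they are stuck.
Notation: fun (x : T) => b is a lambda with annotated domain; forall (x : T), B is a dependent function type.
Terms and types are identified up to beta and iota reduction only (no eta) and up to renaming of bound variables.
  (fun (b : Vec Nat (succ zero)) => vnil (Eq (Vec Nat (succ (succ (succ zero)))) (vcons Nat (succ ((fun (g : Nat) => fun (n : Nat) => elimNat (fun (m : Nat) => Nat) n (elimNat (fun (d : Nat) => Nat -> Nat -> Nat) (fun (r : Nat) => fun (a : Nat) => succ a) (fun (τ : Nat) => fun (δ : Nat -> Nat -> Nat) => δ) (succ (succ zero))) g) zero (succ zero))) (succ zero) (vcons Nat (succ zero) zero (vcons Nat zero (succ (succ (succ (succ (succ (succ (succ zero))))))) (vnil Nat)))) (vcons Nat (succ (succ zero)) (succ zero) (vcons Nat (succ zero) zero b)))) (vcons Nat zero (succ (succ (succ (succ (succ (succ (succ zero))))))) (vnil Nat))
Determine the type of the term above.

the term's type:
  Vec (Eq (Vec Nat (succ (succ (succ zero)))) (vcons Nat (succ (succ zero)) (succ zero) (vcons Nat (succ zero) zero (vcons Nat zero (succ (succ (succ (succ (succ (succ (succ zero))))))) (vnil Nat)))) (vcons Nat (succ (succ zero)) (succ zero) (vcons Nat (succ zero) zero (vcons Nat zero (succ (succ (succ (succ (succ (succ (succ zero))))))) (vnil Nat))))) zero


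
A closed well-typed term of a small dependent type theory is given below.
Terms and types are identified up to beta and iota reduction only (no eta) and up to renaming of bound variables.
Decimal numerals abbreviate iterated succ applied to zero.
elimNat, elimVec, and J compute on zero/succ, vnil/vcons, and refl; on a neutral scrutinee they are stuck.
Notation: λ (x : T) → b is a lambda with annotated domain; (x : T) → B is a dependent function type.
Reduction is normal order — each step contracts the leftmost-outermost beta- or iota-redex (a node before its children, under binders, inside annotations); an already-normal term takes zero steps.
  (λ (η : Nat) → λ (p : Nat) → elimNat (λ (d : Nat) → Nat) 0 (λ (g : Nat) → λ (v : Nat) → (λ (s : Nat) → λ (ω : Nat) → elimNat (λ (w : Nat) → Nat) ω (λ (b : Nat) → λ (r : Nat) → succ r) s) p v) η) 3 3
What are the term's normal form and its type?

normal form:
  9
the term's type:
  Nat


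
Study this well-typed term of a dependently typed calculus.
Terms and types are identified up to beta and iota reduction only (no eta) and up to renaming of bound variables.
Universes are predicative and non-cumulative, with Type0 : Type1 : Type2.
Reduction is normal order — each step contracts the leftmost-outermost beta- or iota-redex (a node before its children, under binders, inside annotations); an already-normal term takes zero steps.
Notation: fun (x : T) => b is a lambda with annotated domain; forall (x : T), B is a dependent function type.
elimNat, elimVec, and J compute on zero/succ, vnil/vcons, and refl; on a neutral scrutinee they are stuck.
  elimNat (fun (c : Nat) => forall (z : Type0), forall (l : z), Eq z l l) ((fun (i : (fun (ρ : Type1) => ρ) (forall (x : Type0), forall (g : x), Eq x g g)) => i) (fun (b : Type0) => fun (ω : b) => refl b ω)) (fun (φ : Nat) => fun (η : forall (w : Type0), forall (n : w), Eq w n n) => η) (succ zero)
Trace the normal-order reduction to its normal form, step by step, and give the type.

normal-order reduction sequence:
  elimNat (fun (c : Nat) => forall (z : Type0), forall (l : z), Eq z l l) ((fun (i : (fun (ρ : Type1) => ρ) (forall (x : Type0), forall (g : x), Eq x g g)) => i) (fun (b : Type0) => fun (ω : b) => refl b ω)) (fun (φ : Nat) => fun (η : forall (w : Type0), forall (n : w), Eq w n n) => η) (succ zero)
  ~> (fun (c : Nat) => fun (z : forall (l : Type0), forall (i : l), Eq l i i) => z) zero (elimNat (fun (ρ : Nat) => forall (x : Type0), forall (g : x), Eq x g g) ((fun (b : (fun (ω : Type1) => ω) (forall (φ : Type0), forall (η : φ), Eq φ η η)) => b) (fun (w : Type0) => fun (n : w) => refl w n)) (fun (θ : Nat) => fun (κ : forall (o : Type0), forall (σ : o), Eq o σ σ) => κ) zero)
  ~> (fun (c : forall (z : Type0), forall (l : z), Eq z l l) => c) (elimNat (fun (i : Nat) => forall (ρ : Type0), forall (x : ρ), Eq ρ x x) ((fun (g : (fun (b : Type1) => b) (forall (ω : Type0), forall (φ : ω), Eq ω φ φ)) => g) (fun (η : Type0) => fun (w : η) => refl η w)) (fun (n : Nat) => fun (θ : forall (κ : Type0), forall (o : κ), Eq κ o o) => θ) zero)
  ~> elimNat (fun (c : Nat) => forall (z : Type0), forall (l : z), Eq z l l) ((fun (i : (fun (ρ : Type1) => ρ) (forall (x : Type0), forall (g : x), Eq x g g)) => i) (fun (b : Type0) => fun (ω : b) => refl b ω)) (fun (φ : Nat) => fun (η : forall (w : Type0), forall (n : w), Eq w n n) => η) zero
  ~> (fun (c : (fun (z : Type1) => z) (forall (l : Type0), forall (i : l), Eq l i i)) => c) (fun (ρ : Type0) => fun (x : ρ) => refl ρ x)
  ~> fun (c : Type0) => fun (z : c) => refl c z
type:
  forall (c : Type0), forall (z : c), Eq c z z


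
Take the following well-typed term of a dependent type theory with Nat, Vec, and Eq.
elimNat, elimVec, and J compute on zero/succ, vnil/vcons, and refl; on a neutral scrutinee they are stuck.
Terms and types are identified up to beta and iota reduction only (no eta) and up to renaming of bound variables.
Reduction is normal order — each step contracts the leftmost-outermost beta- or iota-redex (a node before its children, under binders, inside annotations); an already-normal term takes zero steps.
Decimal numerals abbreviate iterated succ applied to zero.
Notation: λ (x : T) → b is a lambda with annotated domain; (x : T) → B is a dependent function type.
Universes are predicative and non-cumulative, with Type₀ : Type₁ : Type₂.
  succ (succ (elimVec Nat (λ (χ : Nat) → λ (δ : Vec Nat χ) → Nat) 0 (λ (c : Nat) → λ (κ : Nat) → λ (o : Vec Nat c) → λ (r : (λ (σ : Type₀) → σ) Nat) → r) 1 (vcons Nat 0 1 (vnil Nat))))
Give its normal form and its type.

normal form:
  2
type:
  Nat


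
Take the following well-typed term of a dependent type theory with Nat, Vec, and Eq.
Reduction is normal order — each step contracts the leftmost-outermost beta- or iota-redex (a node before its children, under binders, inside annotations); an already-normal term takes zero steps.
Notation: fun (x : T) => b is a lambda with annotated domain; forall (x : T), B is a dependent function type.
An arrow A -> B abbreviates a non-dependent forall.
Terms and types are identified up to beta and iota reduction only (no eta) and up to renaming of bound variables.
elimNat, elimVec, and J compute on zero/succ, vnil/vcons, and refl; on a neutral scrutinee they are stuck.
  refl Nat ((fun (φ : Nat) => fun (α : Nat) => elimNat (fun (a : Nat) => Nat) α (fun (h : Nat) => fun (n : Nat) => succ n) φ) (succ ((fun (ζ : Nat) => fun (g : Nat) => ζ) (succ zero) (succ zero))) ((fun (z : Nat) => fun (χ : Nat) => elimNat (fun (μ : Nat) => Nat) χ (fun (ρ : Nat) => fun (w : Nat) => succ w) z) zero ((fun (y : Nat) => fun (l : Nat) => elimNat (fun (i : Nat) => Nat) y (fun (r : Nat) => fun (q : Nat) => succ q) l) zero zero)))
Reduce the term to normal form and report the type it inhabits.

resulting normal form:
  refl Nat (succ (succ zero))
the term's type:
  Eq Nat (succ (succ zero)) (succ (succ zero))


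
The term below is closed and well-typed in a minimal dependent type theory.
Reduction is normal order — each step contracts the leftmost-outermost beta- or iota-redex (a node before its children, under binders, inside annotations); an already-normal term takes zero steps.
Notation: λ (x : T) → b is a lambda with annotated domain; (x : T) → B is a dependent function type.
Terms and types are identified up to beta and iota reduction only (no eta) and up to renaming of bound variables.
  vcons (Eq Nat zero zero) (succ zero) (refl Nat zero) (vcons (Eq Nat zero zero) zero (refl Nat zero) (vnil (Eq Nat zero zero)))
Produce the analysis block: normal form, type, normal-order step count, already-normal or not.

resulting normal form:
  vcons (Eq Nat zero zero) (succ zero) (refl Nat zero) (vcons (Eq Nat zero zero) zero (refl Nat zero) (vnil (Eq Nat zero zero)))
inferred type:
  Vec (Eq Nat zero zero) (succ (succ zero))
steps to reach normal form (normal order): 0
already normal: yes


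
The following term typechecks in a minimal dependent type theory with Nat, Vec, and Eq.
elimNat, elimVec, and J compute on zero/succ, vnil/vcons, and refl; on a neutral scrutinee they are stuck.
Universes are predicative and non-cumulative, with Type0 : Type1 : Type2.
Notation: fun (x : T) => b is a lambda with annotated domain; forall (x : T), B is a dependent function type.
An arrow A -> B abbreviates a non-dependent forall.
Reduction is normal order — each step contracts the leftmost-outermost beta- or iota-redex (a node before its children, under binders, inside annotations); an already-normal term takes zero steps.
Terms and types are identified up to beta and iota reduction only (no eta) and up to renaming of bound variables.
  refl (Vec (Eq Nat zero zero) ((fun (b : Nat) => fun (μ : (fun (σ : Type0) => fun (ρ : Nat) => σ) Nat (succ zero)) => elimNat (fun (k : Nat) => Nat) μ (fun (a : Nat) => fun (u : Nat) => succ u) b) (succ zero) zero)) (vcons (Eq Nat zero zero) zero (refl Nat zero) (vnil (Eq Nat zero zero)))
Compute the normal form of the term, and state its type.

resulting normal form:
  refl (Vec (Eq Nat zero zero) (succ zero)) (vcons (Eq Nat zero zero) zero (refl Nat zero) (vnil (Eq Nat zero zero)))
inferred type:
  Eq (Vec (Eq Nat zero zero) (succ zero)) (vcons (Eq Nat zero zero) zero (refl Nat zero) (vnil (Eq Nat zero zero))) (vcons (Eq Nat zero zero) zero (refl Nat zero) (vnil (Eq Nat zero zero)))
observation: reduction starts at a beta-redex, and 6 normal-order steps reach the normal form.


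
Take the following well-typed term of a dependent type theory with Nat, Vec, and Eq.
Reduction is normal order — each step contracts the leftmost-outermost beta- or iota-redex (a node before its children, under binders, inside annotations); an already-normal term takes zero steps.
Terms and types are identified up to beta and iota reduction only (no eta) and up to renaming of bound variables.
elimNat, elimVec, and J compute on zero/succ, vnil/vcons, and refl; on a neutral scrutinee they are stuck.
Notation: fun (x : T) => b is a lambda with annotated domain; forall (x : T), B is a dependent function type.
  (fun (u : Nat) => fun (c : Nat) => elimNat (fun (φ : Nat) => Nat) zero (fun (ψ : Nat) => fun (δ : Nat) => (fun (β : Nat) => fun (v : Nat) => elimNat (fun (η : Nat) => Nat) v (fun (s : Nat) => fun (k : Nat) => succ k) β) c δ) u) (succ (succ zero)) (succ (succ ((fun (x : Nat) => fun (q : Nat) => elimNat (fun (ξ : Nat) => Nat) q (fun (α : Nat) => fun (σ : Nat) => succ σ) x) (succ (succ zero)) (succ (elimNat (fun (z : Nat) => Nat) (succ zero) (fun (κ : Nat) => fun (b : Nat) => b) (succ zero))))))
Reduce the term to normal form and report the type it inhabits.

reduced normal form:
  succ (succ (succ (succ (succ (succ (succ (succ (succ (succ (succ (succ zero)))))))))))
the term's type:
  Nat
observation: the leftmost-outermost redex is a beta-redex, and normalization takes 77 steps.


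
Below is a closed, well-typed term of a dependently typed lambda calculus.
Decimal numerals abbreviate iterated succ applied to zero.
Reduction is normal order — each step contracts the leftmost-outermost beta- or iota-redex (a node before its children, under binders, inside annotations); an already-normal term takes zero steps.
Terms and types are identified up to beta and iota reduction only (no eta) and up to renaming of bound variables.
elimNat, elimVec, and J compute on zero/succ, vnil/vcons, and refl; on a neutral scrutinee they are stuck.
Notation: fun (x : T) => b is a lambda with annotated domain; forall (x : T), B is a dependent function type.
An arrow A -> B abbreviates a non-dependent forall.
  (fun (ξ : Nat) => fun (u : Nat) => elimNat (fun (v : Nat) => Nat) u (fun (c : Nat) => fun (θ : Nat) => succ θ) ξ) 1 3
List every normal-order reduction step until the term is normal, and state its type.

reduction (normal order):
  (fun (ξ : Nat) => fun (u : Nat) => elimNat (fun (v : Nat) => Nat) u (fun (c : Nat) => fun (θ : Nat) => succ θ) ξ) 1 3
  ~> (fun (ξ : Nat) => elimNat (fun (u : Nat) => Nat) ξ (fun (v : Nat) => fun (c : Nat) => succ c) 1) 3
  ~> elimNat (fun (ξ : Nat) => Nat) 3 (fun (u : Nat) => fun (v : Nat) => succ v) 1
  ~> (fun (ξ : Nat) => fun (u : Nat) => succ u) 0 (elimNat (fun (v : Nat) => Nat) 3 (fun (c : Nat) => fun (θ : Nat) => succ θ) 0)
  ~> (fun (ξ : Nat) => succ ξ) (elimNat (fun (u : Nat) => Nat) 3 (fun (v : Nat) => fun (c : Nat) => succ c) 0)
  ~> succ (elimNat (fun (ξ : Nat) => Nat) 3 (fun (u : Nat) => fun (v : Nat) => succ v) 0)
  ~> 4
the term's type:
  Nat


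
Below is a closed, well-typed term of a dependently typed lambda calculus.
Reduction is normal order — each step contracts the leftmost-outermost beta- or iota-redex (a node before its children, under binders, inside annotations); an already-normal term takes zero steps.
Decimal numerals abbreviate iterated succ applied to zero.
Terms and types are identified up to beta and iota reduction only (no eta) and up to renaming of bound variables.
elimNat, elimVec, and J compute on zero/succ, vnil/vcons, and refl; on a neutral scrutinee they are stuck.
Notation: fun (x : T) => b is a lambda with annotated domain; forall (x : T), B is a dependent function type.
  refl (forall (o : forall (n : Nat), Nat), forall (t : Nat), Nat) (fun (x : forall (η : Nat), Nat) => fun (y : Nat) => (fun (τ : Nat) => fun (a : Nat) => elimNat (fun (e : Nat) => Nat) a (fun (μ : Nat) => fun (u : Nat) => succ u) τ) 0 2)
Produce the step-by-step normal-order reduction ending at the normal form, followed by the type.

reduction (normal order):
  refl (forall (o : forall (n : Nat), Nat), forall (t : Nat), Nat) (fun (x : forall (η : Nat), Nat) => fun (y : Nat) => (fun (τ : Nat) => fun (a : Nat) => elimNat (fun (e : Nat) => Nat) a (fun (μ : Nat) => fun (u : Nat) => succ u) τ) 0 2)
  ~> refl (forall (o : forall (n : Nat), Nat), forall (t : Nat), Nat) (fun (x : forall (η : Nat), Nat) => fun (y : Nat) => (fun (τ : Nat) => elimNat (fun (a : Nat) => Nat) τ (fun (e : Nat) => fun (μ : Nat) => succ μ) 0) 2)
  ~> refl (forall (o : forall (n : Nat), Nat), forall (t : Nat), Nat) (fun (x : forall (η : Nat), Nat) => fun (y : Nat) => elimNat (fun (τ : Nat) => Nat) 2 (fun (a : Nat) => fun (e : Nat) => succ e) 0)
  ~> refl (forall (o : forall (n : Nat), Nat), forall (t : Nat), Nat) (fun (x : forall (η : Nat), Nat) => fun (y : Nat) => 2)
type:
  Eq (forall (o : forall (n : Nat), Nat), forall (t : Nat), Nat) (fun (x : forall (η : Nat), Nat) => fun (y : Nat) => 2) (fun (τ : forall (a : Nat), Nat) => fun (e : Nat) => 2)


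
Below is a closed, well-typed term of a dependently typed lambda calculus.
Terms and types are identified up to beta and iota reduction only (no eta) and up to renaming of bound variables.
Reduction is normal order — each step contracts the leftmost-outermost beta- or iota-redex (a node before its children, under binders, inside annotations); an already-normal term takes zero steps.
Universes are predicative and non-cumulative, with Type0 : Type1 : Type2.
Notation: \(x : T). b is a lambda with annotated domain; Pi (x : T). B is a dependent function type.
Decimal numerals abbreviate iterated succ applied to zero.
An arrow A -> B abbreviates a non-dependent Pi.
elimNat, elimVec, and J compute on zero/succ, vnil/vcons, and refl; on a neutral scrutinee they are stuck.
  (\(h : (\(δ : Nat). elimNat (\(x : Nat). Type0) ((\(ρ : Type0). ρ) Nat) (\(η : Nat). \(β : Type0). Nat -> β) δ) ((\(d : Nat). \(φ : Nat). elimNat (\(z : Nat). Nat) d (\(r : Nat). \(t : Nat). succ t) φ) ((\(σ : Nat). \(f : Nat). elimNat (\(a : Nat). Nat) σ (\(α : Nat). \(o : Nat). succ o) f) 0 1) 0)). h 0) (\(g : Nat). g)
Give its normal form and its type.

normal form:
  0
the term's type:
  Nat
observation: the first redex contracted is a beta-redex; the normal form is reached in 2 normal-order steps.


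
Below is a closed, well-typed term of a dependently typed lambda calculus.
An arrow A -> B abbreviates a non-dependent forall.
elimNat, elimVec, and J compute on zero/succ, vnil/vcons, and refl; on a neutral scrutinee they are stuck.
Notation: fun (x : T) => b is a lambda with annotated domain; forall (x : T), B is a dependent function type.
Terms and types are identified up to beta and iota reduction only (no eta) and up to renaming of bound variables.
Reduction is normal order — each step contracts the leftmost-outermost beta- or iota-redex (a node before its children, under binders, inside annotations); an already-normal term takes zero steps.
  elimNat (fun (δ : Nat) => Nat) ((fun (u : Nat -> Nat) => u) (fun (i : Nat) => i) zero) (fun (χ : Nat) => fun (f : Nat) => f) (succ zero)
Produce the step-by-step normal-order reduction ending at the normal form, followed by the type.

reduction (normal order):
  elimNat (fun (δ : Nat) => Nat) ((fun (u : Nat -> Nat) => u) (fun (i : Nat) => i) zero) (fun (χ : Nat) => fun (f : Nat) => f) (succ zero)
  ~> (fun (δ : Nat) => fun (u : Nat) => u) zero (elimNat (fun (i : Nat) => Nat) ((fun (χ : Nat -> Nat) => χ) (fun (f : Nat) => f) zero) (fun (q : Nat) => fun (ξ : Nat) => ξ) zero)
  ~> (fun (δ : Nat) => δ) (elimNat (fun (u : Nat) => Nat) ((fun (i : Nat -> Nat) => i) (fun (χ : Nat) => χ) zero) (fun (f : Nat) => fun (q : Nat) => q) zero)
  ~> elimNat (fun (δ : Nat) => Nat) ((fun (u : Nat -> Nat) => u) (fun (i : Nat) => i) zero) (fun (χ : Nat) => fun (f : Nat) => f) zero
  ~> (fun (δ : Nat -> Nat) => δ) (fun (u : Nat) => u) zero
  ~> (fun (δ : Nat) => δ) zero
  ~> zero
inferred type:
  Nat


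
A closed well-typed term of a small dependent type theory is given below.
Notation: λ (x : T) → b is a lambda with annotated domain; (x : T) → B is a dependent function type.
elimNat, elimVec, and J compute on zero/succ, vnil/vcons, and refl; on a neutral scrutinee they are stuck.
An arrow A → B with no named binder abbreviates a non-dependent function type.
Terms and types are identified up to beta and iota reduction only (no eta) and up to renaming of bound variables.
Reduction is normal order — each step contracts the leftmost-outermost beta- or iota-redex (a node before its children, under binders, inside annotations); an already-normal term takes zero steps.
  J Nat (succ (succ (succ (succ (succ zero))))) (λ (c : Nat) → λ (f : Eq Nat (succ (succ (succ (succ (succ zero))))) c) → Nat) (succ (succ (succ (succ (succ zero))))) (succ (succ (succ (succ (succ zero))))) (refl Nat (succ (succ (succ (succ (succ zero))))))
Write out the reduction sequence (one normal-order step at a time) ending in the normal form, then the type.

normal-order reduction:
  J Nat (succ (succ (succ (succ (succ zero))))) (λ (c : Nat) → λ (f : Eq Nat (succ (succ (succ (succ (succ zero))))) c) → Nat) (succ (succ (succ (succ (succ zero))))) (succ (succ (succ (succ (succ zero))))) (refl Nat (succ (succ (succ (succ (succ zero))))))
  ~> succ (succ (succ (succ (succ zero))))
inferred type:
  Nat
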